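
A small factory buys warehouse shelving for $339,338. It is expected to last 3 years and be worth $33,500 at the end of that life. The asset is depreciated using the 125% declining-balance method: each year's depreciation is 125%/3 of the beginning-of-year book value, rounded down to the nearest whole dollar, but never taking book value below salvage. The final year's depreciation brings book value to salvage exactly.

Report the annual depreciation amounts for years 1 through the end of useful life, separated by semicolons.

Depreciable base = $339,338 − $33,500 = $305,838.
Year 1: ⌊$339,338 × 125%/3⌋ = $141,390. Book value $197,948.
Year 2: ⌊$197,948 × 125%/3⌋ = $82,478. Book value $115,470.
Year 3 (final): $115,470 − $33,500 = $81,970. Book value $33,500.

$141,390; $82,478; $81,970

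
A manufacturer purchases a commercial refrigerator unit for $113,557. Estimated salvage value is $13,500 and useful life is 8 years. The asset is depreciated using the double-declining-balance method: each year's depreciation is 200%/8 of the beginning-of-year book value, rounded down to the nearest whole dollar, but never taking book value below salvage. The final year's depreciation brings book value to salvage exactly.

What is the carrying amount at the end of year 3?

Depreciable base = $113,557 − $13,500 = $100,057.
Year 1: ⌊$113,557 × 200%/8⌋ = $28,389. Book value $85,168.
Year 2: ⌊$85,168 × 200%/8⌋ = $21,292. Book value $63,876.
Year 3: ⌊$63,876 × 200%/8⌋ = $15,969. Book value $47,907.

$47,907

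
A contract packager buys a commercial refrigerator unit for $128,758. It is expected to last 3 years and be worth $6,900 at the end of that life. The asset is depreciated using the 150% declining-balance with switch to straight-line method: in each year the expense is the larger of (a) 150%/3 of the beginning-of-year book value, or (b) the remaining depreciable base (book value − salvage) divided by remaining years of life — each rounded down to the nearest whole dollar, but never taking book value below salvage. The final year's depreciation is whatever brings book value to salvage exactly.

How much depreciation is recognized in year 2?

Depreciable base = $128,758 − $6,900 = $121,858.
Year 1: DB = ⌊$128,758 × 150%/3⌋ = $64,379; SL = ⌊$121,858/3⌋ = $40,619 → take DB $64,379. Book value $64,379.
Year 2: DB = ⌊$64,379 × 150%/3⌋ = $32,189; SL = ⌊$57,479/2⌋ = $28,739 → take DB $32,189. Book value $32,190.

$32,189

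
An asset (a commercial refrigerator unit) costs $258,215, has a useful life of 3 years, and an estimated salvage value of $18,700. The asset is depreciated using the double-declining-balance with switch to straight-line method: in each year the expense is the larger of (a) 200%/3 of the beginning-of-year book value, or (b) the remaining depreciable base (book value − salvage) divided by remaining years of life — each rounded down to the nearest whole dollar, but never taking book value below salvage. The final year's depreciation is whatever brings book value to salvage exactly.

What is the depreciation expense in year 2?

$57,381

Depreciable base = $258,215 − $18,700 = $239,515.
Year 1: DB = ⌊$258,215 × 200%/3⌋ = $172,143; SL = ⌊$239,515/3⌋ = $79,838 → take DB $172,143. Book value $86,072.
Year 2: DB = ⌊$86,072 × 200%/3⌋ = $57,381; SL = ⌊$67,372/2⌋ = $33,686 → take DB $57,381. Book value $28,691.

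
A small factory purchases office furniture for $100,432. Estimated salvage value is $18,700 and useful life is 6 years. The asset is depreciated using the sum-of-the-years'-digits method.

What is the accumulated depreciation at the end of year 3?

$58,380

Depreciable base = $100,432 − $18,700 = $81,732.
Sum of the years' digits = 6+5+4+3+2+1 = 21.
Year 1: $81,732 × 6/21 = $23,352. Book value $77,080.
Year 2: $81,732 × 5/21 = $19,460. Book value $57,620.
Year 3: $81,732 × 4/21 = $15,568. Book value $42,052.
Accumulated through year 3 = $100,432 − $42,052 = $58,380.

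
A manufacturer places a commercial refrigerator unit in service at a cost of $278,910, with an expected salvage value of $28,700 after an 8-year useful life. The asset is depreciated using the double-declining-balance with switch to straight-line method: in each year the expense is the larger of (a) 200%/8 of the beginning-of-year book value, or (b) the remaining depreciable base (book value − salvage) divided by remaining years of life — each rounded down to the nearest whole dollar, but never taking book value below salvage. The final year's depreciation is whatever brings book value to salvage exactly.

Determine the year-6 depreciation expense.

$16,547

Depreciable base = $278,910 − $28,700 = $250,210.
Year 1: DB = ⌊$278,910 × 200%/8⌋ = $69,727; SL = ⌊$250,210/8⌋ = $31,276 → take DB $69,727. Book value $209,183.
Year 2: DB = ⌊$209,183 × 200%/8⌋ = $52,295; SL = ⌊$180,483/7⌋ = $25,783 → take DB $52,295. Book value $156,888.
Year 3: DB = ⌊$156,888 × 200%/8⌋ = $39,222; SL = ⌊$128,188/6⌋ = $21,364 → take DB $39,222. Book value $117,666.
Year 4: DB = ⌊$117,666 × 200%/8⌋ = $29,416; SL = ⌊$88,966/5⌋ = $17,793 → take DB $29,416. Book value $88,250.
Year 5: DB = ⌊$88,250 × 200%/8⌋ = $22,062; SL = ⌊$59,550/4⌋ = $14,887 → take DB $22,062. Book value $66,188.
Year 6: DB = ⌊$66,188 × 200%/8⌋ = $16,547; SL = ⌊$37,488/3⌋ = $12,496 → take DB $16,547. Book value $49,641.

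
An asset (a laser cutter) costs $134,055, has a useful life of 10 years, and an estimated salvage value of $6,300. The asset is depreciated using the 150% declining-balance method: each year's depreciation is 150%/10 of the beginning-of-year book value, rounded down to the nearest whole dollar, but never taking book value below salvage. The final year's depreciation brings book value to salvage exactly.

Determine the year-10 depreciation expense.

Depreciable base = $134,055 − $6,300 = $127,755.
Year 1: ⌊$134,055 × 150%/10⌋ = $20,108. Book value $113,947.
Year 2: ⌊$113,947 × 150%/10⌋ = $17,092. Book value $96,855.
Year 3: ⌊$96,855 × 150%/10⌋ = $14,528. Book value $82,327.
Year 4: ⌊$82,327 × 150%/10⌋ = $12,349. Book value $69,978.
Year 5: ⌊$69,978 × 150%/10⌋ = $10,496. Book value $59,482.
Year 6: ⌊$59,482 × 150%/10⌋ = $8,922. Book value $50,560.
Year 7: ⌊$50,560 × 150%/10⌋ = $7,584. Book value $42,976.
Year 8: ⌊$42,976 × 150%/10⌋ = $6,446. Book value $36,530.
Year 9: ⌊$36,530 × 150%/10⌋ = $5,479. Book value $31,051.
Year 10 (final): $31,051 − $6,300 = $24,751. Book value $6,300.

$24,751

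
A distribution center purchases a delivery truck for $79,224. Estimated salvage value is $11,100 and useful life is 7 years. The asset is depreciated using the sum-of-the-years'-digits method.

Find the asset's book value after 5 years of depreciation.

$18,399

Depreciable base = $79,224 − $11,100 = $68,124.
Sum of the years' digits = 7+6+5+4+3+2+1 = 28.
Year 1: $68,124 × 7/28 = $17,031. Book value $62,193.
Year 2: $68,124 × 6/28 = $14,598. Book value $47,595.
Year 3: $68,124 × 5/28 = $12,165. Book value $35,430.
Year 4: $68,124 × 4/28 = $9,732. Book value $25,698.
Year 5: $68,124 × 3/28 = $7,299. Book value $18,399.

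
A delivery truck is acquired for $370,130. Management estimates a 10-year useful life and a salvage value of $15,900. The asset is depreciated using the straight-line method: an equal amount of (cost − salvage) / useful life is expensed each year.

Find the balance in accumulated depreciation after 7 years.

$247,961

Depreciable base = $370,130 − $15,900 = $354,230.
Annual expense = $354,230 / 10 = $35,423.
End of year 1: book value $334,707.
End of year 2: book value $299,284.
End of year 3: book value $263,861.
End of year 4: book value $228,438.
End of year 5: book value $193,015.
End of year 6: book value $157,592.
End of year 7: book value $122,169.
Accumulated through year 7 = $370,130 − $122,169 = $247,961.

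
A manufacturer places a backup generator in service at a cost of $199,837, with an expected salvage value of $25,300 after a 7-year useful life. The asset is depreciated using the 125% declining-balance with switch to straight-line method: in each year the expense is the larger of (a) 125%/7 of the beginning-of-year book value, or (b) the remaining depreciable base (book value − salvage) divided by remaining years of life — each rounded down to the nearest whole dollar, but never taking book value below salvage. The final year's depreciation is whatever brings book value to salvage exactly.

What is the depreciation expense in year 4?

Depreciable base = $199,837 − $25,300 = $174,537.
Year 1: DB = ⌊$199,837 × 125%/7⌋ = $35,685; SL = ⌊$174,537/7⌋ = $24,933 → take DB $35,685. Book value $164,152.
Year 2: DB = ⌊$164,152 × 125%/7⌋ = $29,312; SL = ⌊$138,852/6⌋ = $23,142 → take DB $29,312. Book value $134,840.
Year 3: DB = ⌊$134,840 × 125%/7⌋ = $24,078; SL = ⌊$109,540/5⌋ = $21,908 → take DB $24,078. Book value $110,762.
Year 4: DB = ⌊$110,762 × 125%/7⌋ = $19,778; SL = ⌊$85,462/4⌋ = $21,365 → take SL $21,365. Book value $89,397.

$21,365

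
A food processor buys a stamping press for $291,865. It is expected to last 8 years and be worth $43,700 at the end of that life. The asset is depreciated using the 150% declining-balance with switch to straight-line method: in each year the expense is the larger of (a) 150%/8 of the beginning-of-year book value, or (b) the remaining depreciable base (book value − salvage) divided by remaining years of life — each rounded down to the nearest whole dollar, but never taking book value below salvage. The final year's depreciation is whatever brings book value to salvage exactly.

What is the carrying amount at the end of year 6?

$83,466

Depreciable base = $291,865 − $43,700 = $248,165.
Year 1: DB = ⌊$291,865 × 150%/8⌋ = $54,724; SL = ⌊$248,165/8⌋ = $31,020 → take DB $54,724. Book value $237,141.
Year 2: DB = ⌊$237,141 × 150%/8⌋ = $44,463; SL = ⌊$193,441/7⌋ = $27,634 → take DB $44,463. Book value $192,678.
Year 3: DB = ⌊$192,678 × 150%/8⌋ = $36,127; SL = ⌊$148,978/6⌋ = $24,829 → take DB $36,127. Book value $156,551.
Year 4: DB = ⌊$156,551 × 150%/8⌋ = $29,353; SL = ⌊$112,851/5⌋ = $22,570 → take DB $29,353. Book value $127,198.
Year 5: DB = ⌊$127,198 × 150%/8⌋ = $23,849; SL = ⌊$83,498/4⌋ = $20,874 → take DB $23,849. Book value $103,349.
Year 6: DB = ⌊$103,349 × 150%/8⌋ = $19,377; SL = ⌊$59,649/3⌋ = $19,883 → take SL $19,883. Book value $83,466.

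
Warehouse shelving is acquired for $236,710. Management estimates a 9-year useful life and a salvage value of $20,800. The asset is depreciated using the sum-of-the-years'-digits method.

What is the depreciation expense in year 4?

$28,788

Depreciable base = $236,710 − $20,800 = $215,910.
Sum of the years' digits = 9+8+7+6+5+4+3+2+1 = 45.
Year 1: $215,910 × 9/45 = $43,182. Book value $193,528.
Year 2: $215,910 × 8/45 = $38,384. Book value $155,144.
Year 3: $215,910 × 7/45 = $33,586. Book value $121,558.
Year 4: $215,910 × 6/45 = $28,788. Book value $92,770.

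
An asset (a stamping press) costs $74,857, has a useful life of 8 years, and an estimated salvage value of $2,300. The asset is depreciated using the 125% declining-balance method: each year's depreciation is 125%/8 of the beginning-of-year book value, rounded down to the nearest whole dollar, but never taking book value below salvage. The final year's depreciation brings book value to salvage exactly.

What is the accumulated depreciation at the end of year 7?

Depreciable base = $74,857 − $2,300 = $72,557.
Year 1: ⌊$74,857 × 125%/8⌋ = $11,696. Book value $63,161.
Year 2: ⌊$63,161 × 125%/8⌋ = $9,868. Book value $53,293.
Year 3: ⌊$53,293 × 125%/8⌋ = $8,327. Book value $44,966.
Year 4: ⌊$44,966 × 125%/8⌋ = $7,025. Book value $37,941.
Year 5: ⌊$37,941 × 125%/8⌋ = $5,928. Book value $32,013.
Year 6: ⌊$32,013 × 125%/8⌋ = $5,002. Book value $27,011.
Year 7: ⌊$27,011 × 125%/8⌋ = $4,220. Book value $22,791.
Accumulated through year 7 = $74,857 − $22,791 = $52,066.

$52,066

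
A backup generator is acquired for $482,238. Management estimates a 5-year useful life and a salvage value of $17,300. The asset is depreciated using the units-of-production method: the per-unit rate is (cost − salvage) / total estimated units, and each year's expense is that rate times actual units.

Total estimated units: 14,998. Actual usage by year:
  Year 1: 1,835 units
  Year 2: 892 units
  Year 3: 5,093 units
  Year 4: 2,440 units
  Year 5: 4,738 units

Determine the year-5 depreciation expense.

Depreciable base = $482,238 − $17,300 = $464,938.
Rate = $464,938 / 14,998 units = $31 per unit.
Year 1: 1,835 × $31 = $56,885. Book value $425,353.
Year 2: 892 × $31 = $27,652. Book value $397,701.
Year 3: 5,093 × $31 = $157,883. Book value $239,818.
Year 4: 2,440 × $31 = $75,640. Book value $164,178.
Year 5: 4,738 × $31 = $146,878. Book value $17,300.

$146,878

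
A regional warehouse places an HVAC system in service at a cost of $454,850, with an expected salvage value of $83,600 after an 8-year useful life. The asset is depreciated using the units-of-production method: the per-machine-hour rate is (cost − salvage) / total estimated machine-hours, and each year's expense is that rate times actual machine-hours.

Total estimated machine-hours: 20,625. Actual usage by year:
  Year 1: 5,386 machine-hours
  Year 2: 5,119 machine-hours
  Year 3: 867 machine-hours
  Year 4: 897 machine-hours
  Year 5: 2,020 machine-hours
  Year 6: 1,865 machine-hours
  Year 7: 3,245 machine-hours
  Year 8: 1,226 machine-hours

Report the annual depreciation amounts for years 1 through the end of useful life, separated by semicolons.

$96,948; $92,142; $15,606; $16,146; $36,360; $33,570; $58,410; $22,068

Depreciable base = $454,850 − $83,600 = $371,250.
Rate = $371,250 / 20,625 machine-hours = $18 per machine-hour.
Year 1: 5,386 × $18 = $96,948. Book value $357,902.
Year 2: 5,119 × $18 = $92,142. Book value $265,760.
Year 3: 867 × $18 = $15,606. Book value $250,154.
Year 4: 897 × $18 = $16,146. Book value $234,008.
Year 5: 2,020 × $18 = $36,360. Book value $197,648.
Year 6: 1,865 × $18 = $33,570. Book value $164,078.
Year 7: 3,245 × $18 = $58,410. Book value $105,668.
Year 8: 1,226 × $18 = $22,068. Book value $83,600.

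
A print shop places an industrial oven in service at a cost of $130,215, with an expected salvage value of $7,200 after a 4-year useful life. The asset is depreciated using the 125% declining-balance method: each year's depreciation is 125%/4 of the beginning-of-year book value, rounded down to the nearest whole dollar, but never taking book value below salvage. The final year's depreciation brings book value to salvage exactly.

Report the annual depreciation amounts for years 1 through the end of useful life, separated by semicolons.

$40,692; $27,975; $19,233; $35,115

Depreciable base = $130,215 − $7,200 = $123,015.
Year 1: ⌊$130,215 × 125%/4⌋ = $40,692. Book value $89,523.
Year 2: ⌊$89,523 × 125%/4⌋ = $27,975. Book value $61,548.
Year 3: ⌊$61,548 × 125%/4⌋ = $19,233. Book value $42,315.
Year 4 (final): $42,315 − $7,200 = $35,115. Book value $7,200.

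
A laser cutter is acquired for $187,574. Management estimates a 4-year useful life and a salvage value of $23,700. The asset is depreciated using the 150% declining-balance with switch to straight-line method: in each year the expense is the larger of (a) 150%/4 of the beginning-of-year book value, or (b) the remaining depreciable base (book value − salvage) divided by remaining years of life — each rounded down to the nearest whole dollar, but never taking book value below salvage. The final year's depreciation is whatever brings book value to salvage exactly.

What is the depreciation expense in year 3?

Depreciable base = $187,574 − $23,700 = $163,874.
Year 1: DB = ⌊$187,574 × 150%/4⌋ = $70,340; SL = ⌊$163,874/4⌋ = $40,968 → take DB $70,340. Book value $117,234.
Year 2: DB = ⌊$117,234 × 150%/4⌋ = $43,962; SL = ⌊$93,534/3⌋ = $31,178 → take DB $43,962. Book value $73,272.
Year 3: DB = ⌊$73,272 × 150%/4⌋ = $27,477; SL = ⌊$49,572/2⌋ = $24,786 → take DB $27,477. Book value $45,795.

$27,477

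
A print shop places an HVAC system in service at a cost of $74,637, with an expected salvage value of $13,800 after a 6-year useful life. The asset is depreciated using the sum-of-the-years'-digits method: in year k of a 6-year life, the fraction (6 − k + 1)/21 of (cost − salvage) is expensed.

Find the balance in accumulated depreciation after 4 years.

Depreciable base = $74,637 − $13,800 = $60,837.
Sum of the years' digits = 6+5+4+3+2+1 = 21.
Year 1: $60,837 × 6/21 = $17,382. Book value $57,255.
Year 2: $60,837 × 5/21 = $14,485. Book value $42,770.
Year 3: $60,837 × 4/21 = $11,588. Book value $31,182.
Year 4: $60,837 × 3/21 = $8,691. Book value $22,491.
Accumulated through year 4 = $74,637 − $22,491 = $52,146.

$52,146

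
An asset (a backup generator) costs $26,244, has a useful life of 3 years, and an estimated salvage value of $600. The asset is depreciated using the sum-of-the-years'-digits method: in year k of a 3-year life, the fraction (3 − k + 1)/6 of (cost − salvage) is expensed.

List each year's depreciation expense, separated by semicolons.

$12,822; $8,548; $4,274

Depreciable base = $26,244 − $600 = $25,644.
Sum of the years' digits = 3+2+1 = 6.
Year 1: $25,644 × 3/6 = $12,822. Book value $13,422.
Year 2: $25,644 × 2/6 = $8,548. Book value $4,874.
Year 3: $25,644 × 1/6 = $4,274. Book value $600.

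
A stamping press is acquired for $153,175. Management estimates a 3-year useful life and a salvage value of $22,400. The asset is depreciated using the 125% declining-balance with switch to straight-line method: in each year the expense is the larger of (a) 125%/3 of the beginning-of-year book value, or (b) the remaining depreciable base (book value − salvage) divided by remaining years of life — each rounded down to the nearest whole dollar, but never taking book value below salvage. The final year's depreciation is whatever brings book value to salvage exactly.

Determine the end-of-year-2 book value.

Depreciable base = $153,175 − $22,400 = $130,775.
Year 1: DB = ⌊$153,175 × 125%/3⌋ = $63,822; SL = ⌊$130,775/3⌋ = $43,591 → take DB $63,822. Book value $89,353.
Year 2: DB = ⌊$89,353 × 125%/3⌋ = $37,230; SL = ⌊$66,953/2⌋ = $33,476 → take DB $37,230. Book value $52,123.

$52,123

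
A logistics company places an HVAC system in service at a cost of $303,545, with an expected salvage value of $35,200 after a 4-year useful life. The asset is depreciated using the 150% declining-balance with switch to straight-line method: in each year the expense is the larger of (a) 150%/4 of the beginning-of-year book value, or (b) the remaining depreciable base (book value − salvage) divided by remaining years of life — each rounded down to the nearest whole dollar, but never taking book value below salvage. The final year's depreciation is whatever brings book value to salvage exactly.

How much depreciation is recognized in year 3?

$44,464

Depreciable base = $303,545 − $35,200 = $268,345.
Year 1: DB = ⌊$303,545 × 150%/4⌋ = $113,829; SL = ⌊$268,345/4⌋ = $67,086 → take DB $113,829. Book value $189,716.
Year 2: DB = ⌊$189,716 × 150%/4⌋ = $71,143; SL = ⌊$154,516/3⌋ = $51,505 → take DB $71,143. Book value $118,573.
Year 3: DB = ⌊$118,573 × 150%/4⌋ = $44,464; SL = ⌊$83,373/2⌋ = $41,686 → take DB $44,464. Book value $74,109.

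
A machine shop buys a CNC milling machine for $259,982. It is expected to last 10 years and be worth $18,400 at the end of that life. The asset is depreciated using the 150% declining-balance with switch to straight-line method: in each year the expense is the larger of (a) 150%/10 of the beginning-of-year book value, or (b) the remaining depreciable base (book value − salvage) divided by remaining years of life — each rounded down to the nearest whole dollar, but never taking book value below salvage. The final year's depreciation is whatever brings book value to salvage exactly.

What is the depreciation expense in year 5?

Depreciable base = $259,982 − $18,400 = $241,582.
Year 1: DB = ⌊$259,982 × 150%/10⌋ = $38,997; SL = ⌊$241,582/10⌋ = $24,158 → take DB $38,997. Book value $220,985.
Year 2: DB = ⌊$220,985 × 150%/10⌋ = $33,147; SL = ⌊$202,585/9⌋ = $22,509 → take DB $33,147. Book value $187,838.
Year 3: DB = ⌊$187,838 × 150%/10⌋ = $28,175; SL = ⌊$169,438/8⌋ = $21,179 → take DB $28,175. Book value $159,663.
Year 4: DB = ⌊$159,663 × 150%/10⌋ = $23,949; SL = ⌊$141,263/7⌋ = $20,180 → take DB $23,949. Book value $135,714.
Year 5: DB = ⌊$135,714 × 150%/10⌋ = $20,357; SL = ⌊$117,314/6⌋ = $19,552 → take DB $20,357. Book value $115,357.

$20,357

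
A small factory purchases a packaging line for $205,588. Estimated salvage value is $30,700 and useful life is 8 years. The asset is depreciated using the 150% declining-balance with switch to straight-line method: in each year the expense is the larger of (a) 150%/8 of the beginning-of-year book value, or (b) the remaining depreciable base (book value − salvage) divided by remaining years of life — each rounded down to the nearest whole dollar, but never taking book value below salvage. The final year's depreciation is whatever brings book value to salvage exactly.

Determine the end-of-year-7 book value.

Depreciable base = $205,588 − $30,700 = $174,888.
Year 1: DB = ⌊$205,588 × 150%/8⌋ = $38,547; SL = ⌊$174,888/8⌋ = $21,861 → take DB $38,547. Book value $167,041.
Year 2: DB = ⌊$167,041 × 150%/8⌋ = $31,320; SL = ⌊$136,341/7⌋ = $19,477 → take DB $31,320. Book value $135,721.
Year 3: DB = ⌊$135,721 × 150%/8⌋ = $25,447; SL = ⌊$105,021/6⌋ = $17,503 → take DB $25,447. Book value $110,274.
Year 4: DB = ⌊$110,274 × 150%/8⌋ = $20,676; SL = ⌊$79,574/5⌋ = $15,914 → take DB $20,676. Book value $89,598.
Year 5: DB = ⌊$89,598 × 150%/8⌋ = $16,799; SL = ⌊$58,898/4⌋ = $14,724 → take DB $16,799. Book value $72,799.
Year 6: DB = ⌊$72,799 × 150%/8⌋ = $13,649; SL = ⌊$42,099/3⌋ = $14,033 → take SL $14,033. Book value $58,766.
Year 7: DB = ⌊$58,766 × 150%/8⌋ = $11,018; SL = ⌊$28,066/2⌋ = $14,033 → take SL $14,033. Book value $44,733.

$44,733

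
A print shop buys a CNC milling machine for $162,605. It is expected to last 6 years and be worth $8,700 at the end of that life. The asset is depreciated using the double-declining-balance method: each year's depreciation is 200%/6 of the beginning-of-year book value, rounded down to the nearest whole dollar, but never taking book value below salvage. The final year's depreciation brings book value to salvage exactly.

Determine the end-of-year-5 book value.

Depreciable base = $162,605 − $8,700 = $153,905.
Year 1: ⌊$162,605 × 200%/6⌋ = $54,201. Book value $108,404.
Year 2: ⌊$108,404 × 200%/6⌋ = $36,134. Book value $72,270.
Year 3: ⌊$72,270 × 200%/6⌋ = $24,090. Book value $48,180.
Year 4: ⌊$48,180 × 200%/6⌋ = $16,060. Book value $32,120.
Year 5: ⌊$32,120 × 200%/6⌋ = $10,706. Book value $21,414.

$21,414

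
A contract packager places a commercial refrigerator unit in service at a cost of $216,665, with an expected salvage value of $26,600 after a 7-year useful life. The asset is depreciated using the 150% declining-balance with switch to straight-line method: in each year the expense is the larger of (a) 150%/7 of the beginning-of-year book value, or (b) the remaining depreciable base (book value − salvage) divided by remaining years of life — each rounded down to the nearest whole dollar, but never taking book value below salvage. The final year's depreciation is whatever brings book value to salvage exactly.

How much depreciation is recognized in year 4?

$22,520

Depreciable base = $216,665 − $26,600 = $190,065.
Year 1: DB = ⌊$216,665 × 150%/7⌋ = $46,428; SL = ⌊$190,065/7⌋ = $27,152 → take DB $46,428. Book value $170,237.
Year 2: DB = ⌊$170,237 × 150%/7⌋ = $36,479; SL = ⌊$143,637/6⌋ = $23,939 → take DB $36,479. Book value $133,758.
Year 3: DB = ⌊$133,758 × 150%/7⌋ = $28,662; SL = ⌊$107,158/5⌋ = $21,431 → take DB $28,662. Book value $105,096.
Year 4: DB = ⌊$105,096 × 150%/7⌋ = $22,520; SL = ⌊$78,496/4⌋ = $19,624 → take DB $22,520. Book value $82,576.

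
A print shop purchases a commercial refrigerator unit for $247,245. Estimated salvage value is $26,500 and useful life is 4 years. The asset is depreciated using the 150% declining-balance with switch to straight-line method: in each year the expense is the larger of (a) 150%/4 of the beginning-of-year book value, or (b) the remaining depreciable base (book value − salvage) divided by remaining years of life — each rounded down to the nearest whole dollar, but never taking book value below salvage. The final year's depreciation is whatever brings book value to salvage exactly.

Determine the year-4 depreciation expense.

Depreciable base = $247,245 − $26,500 = $220,745.
Year 1: DB = ⌊$247,245 × 150%/4⌋ = $92,716; SL = ⌊$220,745/4⌋ = $55,186 → take DB $92,716. Book value $154,529.
Year 2: DB = ⌊$154,529 × 150%/4⌋ = $57,948; SL = ⌊$128,029/3⌋ = $42,676 → take DB $57,948. Book value $96,581.
Year 3: DB = ⌊$96,581 × 150%/4⌋ = $36,217; SL = ⌊$70,081/2⌋ = $35,040 → take DB $36,217. Book value $60,364.
Year 4 (final): $60,364 − $26,500 = $33,864. Book value $26,500.

$33,864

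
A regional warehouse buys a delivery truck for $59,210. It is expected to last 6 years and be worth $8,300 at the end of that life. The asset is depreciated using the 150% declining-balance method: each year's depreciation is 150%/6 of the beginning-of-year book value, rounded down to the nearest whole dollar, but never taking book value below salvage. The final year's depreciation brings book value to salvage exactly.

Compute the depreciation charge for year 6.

$5,752

Depreciable base = $59,210 − $8,300 = $50,910.
Year 1: ⌊$59,210 × 150%/6⌋ = $14,802. Book value $44,408.
Year 2: ⌊$44,408 × 150%/6⌋ = $11,102. Book value $33,306.
Year 3: ⌊$33,306 × 150%/6⌋ = $8,326. Book value $24,980.
Year 4: ⌊$24,980 × 150%/6⌋ = $6,245. Book value $18,735.
Year 5: ⌊$18,735 × 150%/6⌋ = $4,683. Book value $14,052.
Year 6 (final): $14,052 − $8,300 = $5,752. Book value $8,300.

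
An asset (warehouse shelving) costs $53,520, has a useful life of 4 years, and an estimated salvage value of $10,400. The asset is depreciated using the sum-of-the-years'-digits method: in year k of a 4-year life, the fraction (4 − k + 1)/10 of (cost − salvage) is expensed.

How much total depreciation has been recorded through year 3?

$38,808

Depreciable base = $53,520 − $10,400 = $43,120.
Sum of the years' digits = 4+3+2+1 = 10.
Year 1: $43,120 × 4/10 = $17,248. Book value $36,272.
Year 2: $43,120 × 3/10 = $12,936. Book value $23,336.
Year 3: $43,120 × 2/10 = $8,624. Book value $14,712.
Accumulated through year 3 = $53,520 − $14,712 = $38,808.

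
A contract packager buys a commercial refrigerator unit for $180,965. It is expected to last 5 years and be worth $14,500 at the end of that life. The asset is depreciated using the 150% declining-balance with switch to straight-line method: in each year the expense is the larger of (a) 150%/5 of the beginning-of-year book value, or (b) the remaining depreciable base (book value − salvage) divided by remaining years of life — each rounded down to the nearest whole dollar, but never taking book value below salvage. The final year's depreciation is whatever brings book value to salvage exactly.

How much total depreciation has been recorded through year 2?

Depreciable base = $180,965 − $14,500 = $166,465.
Year 1: DB = ⌊$180,965 × 150%/5⌋ = $54,289; SL = ⌊$166,465/5⌋ = $33,293 → take DB $54,289. Book value $126,676.
Year 2: DB = ⌊$126,676 × 150%/5⌋ = $38,002; SL = ⌊$112,176/4⌋ = $28,044 → take DB $38,002. Book value $88,674.
Accumulated through year 2 = $180,965 − $88,674 = $92,291.

$92,291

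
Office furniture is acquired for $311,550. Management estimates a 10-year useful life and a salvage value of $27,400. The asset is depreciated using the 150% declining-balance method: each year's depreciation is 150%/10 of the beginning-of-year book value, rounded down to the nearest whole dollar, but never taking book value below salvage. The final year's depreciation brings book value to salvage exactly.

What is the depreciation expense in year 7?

$17,625

Depreciable base = $311,550 − $27,400 = $284,150.
Year 1: ⌊$311,550 × 150%/10⌋ = $46,732. Book value $264,818.
Year 2: ⌊$264,818 × 150%/10⌋ = $39,722. Book value $225,096.
Year 3: ⌊$225,096 × 150%/10⌋ = $33,764. Book value $191,332.
Year 4: ⌊$191,332 × 150%/10⌋ = $28,699. Book value $162,633.
Year 5: ⌊$162,633 × 150%/10⌋ = $24,394. Book value $138,239.
Year 6: ⌊$138,239 × 150%/10⌋ = $20,735. Book value $117,504.
Year 7: ⌊$117,504 × 150%/10⌋ = $17,625. Book value $99,879.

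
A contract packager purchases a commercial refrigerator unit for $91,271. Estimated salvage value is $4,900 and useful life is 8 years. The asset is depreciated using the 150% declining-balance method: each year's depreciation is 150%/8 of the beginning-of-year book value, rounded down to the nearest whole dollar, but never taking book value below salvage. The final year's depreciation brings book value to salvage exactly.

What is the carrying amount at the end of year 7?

$21,337

Depreciable base = $91,271 − $4,900 = $86,371.
Year 1: ⌊$91,271 × 150%/8⌋ = $17,113. Book value $74,158.
Year 2: ⌊$74,158 × 150%/8⌋ = $13,904. Book value $60,254.
Year 3: ⌊$60,254 × 150%/8⌋ = $11,297. Book value $48,957.
Year 4: ⌊$48,957 × 150%/8⌋ = $9,179. Book value $39,778.
Year 5: ⌊$39,778 × 150%/8⌋ = $7,458. Book value $32,320.
Year 6: ⌊$32,320 × 150%/8⌋ = $6,060. Book value $26,260.
Year 7: ⌊$26,260 × 150%/8⌋ = $4,923. Book value $21,337.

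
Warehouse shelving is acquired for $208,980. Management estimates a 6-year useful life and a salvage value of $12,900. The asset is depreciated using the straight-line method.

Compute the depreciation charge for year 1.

Depreciable base = $208,980 − $12,900 = $196,080.
Annual expense = $196,080 / 6 = $32,680.

$32,680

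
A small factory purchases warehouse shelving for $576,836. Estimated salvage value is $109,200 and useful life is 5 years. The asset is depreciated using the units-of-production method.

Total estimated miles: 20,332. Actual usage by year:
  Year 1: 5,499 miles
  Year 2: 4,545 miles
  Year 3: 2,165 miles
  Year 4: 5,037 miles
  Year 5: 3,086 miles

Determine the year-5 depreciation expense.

$70,978

Depreciable base = $576,836 − $109,200 = $467,636.
Rate = $467,636 / 20,332 miles = $23 per mile.
Year 1: 5,499 × $23 = $126,477. Book value $450,359.
Year 2: 4,545 × $23 = $104,535. Book value $345,824.
Year 3: 2,165 × $23 = $49,795. Book value $296,029.
Year 4: 5,037 × $23 = $115,851. Book value $180,178.
Year 5: 3,086 × $23 = $70,978. Book value $109,200.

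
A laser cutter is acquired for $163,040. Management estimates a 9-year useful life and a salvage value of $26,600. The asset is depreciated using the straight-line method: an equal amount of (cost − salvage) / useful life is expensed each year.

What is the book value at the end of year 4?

Depreciable base = $163,040 − $26,600 = $136,440.
Annual expense = $136,440 / 9 = $15,160.
End of year 1: book value $147,880.
End of year 2: book value $132,720.
End of year 3: book value $117,560.
End of year 4: book value $102,400.

$102,400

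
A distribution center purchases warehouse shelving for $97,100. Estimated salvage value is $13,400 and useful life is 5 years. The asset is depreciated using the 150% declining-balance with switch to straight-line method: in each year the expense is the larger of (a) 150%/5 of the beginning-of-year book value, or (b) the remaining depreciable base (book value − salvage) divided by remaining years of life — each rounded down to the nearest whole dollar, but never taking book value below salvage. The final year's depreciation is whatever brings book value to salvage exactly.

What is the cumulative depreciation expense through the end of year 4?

$73,785

Depreciable base = $97,100 − $13,400 = $83,700.
Year 1: DB = ⌊$97,100 × 150%/5⌋ = $29,130; SL = ⌊$83,700/5⌋ = $16,740 → take DB $29,130. Book value $67,970.
Year 2: DB = ⌊$67,970 × 150%/5⌋ = $20,391; SL = ⌊$54,570/4⌋ = $13,642 → take DB $20,391. Book value $47,579.
Year 3: DB = ⌊$47,579 × 150%/5⌋ = $14,273; SL = ⌊$34,179/3⌋ = $11,393 → take DB $14,273. Book value $33,306.
Year 4: DB = ⌊$33,306 × 150%/5⌋ = $9,991; SL = ⌊$19,906/2⌋ = $9,953 → take DB $9,991. Book value $23,315.
Accumulated through year 4 = $97,100 − $23,315 = $73,785.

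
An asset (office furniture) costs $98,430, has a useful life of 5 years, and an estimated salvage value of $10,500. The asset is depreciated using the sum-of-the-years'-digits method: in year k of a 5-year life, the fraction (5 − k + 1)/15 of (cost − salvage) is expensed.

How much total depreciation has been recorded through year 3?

Depreciable base = $98,430 − $10,500 = $87,930.
Sum of the years' digits = 5+4+3+2+1 = 15.
Year 1: $87,930 × 5/15 = $29,310. Book value $69,120.
Year 2: $87,930 × 4/15 = $23,448. Book value $45,672.
Year 3: $87,930 × 3/15 = $17,586. Book value $28,086.
Accumulated through year 3 = $98,430 − $28,086 = $70,344.

$70,344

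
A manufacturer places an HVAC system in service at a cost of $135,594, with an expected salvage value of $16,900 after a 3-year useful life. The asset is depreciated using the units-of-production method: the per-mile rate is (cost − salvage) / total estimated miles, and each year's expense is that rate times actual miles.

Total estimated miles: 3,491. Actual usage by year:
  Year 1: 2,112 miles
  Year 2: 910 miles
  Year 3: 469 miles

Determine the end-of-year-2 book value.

$32,846

Depreciable base = $135,594 − $16,900 = $118,694.
Rate = $118,694 / 3,491 miles = $34 per mile.
Year 1: 2,112 × $34 = $71,808. Book value $63,786.
Year 2: 910 × $34 = $30,940. Book value $32,846.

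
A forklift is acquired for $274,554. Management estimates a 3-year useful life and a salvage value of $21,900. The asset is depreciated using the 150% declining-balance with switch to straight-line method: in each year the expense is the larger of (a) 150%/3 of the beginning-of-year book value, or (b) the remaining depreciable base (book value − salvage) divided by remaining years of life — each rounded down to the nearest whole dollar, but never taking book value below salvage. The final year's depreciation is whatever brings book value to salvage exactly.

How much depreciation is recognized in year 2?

$68,638

Depreciable base = $274,554 − $21,900 = $252,654.
Year 1: DB = ⌊$274,554 × 150%/3⌋ = $137,277; SL = ⌊$252,654/3⌋ = $84,218 → take DB $137,277. Book value $137,277.
Year 2: DB = ⌊$137,277 × 150%/3⌋ = $68,638; SL = ⌊$115,377/2⌋ = $57,688 → take DB $68,638. Book value $68,639.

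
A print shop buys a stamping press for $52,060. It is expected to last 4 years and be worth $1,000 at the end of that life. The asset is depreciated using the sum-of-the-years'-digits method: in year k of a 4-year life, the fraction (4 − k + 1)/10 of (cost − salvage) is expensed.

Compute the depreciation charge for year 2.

Depreciable base = $52,060 − $1,000 = $51,060.
Sum of the years' digits = 4+3+2+1 = 10.
Year 1: $51,060 × 4/10 = $20,424. Book value $31,636.
Year 2: $51,060 × 3/10 = $15,318. Book value $16,318.

$15,318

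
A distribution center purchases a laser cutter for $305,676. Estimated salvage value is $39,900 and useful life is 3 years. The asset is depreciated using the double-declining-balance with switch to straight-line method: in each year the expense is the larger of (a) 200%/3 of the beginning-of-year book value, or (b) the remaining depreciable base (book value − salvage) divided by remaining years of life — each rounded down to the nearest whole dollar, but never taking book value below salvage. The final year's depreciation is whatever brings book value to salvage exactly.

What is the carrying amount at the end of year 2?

$39,900

Depreciable base = $305,676 − $39,900 = $265,776.
Year 1: DB = ⌊$305,676 × 200%/3⌋ = $203,784; SL = ⌊$265,776/3⌋ = $88,592 → take DB $203,784. Book value $101,892.
Year 2: DB = ⌊$101,892 × 200%/3⌋ = $67,928; SL = ⌊$61,992/2⌋ = $30,996 → take DB $67,928, capped at $61,992. Book value $39,900.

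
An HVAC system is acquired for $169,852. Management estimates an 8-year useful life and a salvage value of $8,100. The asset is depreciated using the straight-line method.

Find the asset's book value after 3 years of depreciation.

$109,195

Depreciable base = $169,852 − $8,100 = $161,752.
Annual expense = $161,752 / 8 = $20,219.
End of year 1: book value $149,633.
End of year 2: book value $129,414.
End of year 3: book value $109,195.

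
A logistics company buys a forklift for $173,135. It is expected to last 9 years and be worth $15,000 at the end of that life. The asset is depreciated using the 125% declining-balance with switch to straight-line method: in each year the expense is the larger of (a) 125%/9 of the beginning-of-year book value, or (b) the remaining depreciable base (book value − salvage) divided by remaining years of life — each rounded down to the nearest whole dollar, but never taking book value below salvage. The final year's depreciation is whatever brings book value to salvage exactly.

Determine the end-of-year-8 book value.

Depreciable base = $173,135 − $15,000 = $158,135.
Year 1: DB = ⌊$173,135 × 125%/9⌋ = $24,046; SL = ⌊$158,135/9⌋ = $17,570 → take DB $24,046. Book value $149,089.
Year 2: DB = ⌊$149,089 × 125%/9⌋ = $20,706; SL = ⌊$134,089/8⌋ = $16,761 → take DB $20,706. Book value $128,383.
Year 3: DB = ⌊$128,383 × 125%/9⌋ = $17,830; SL = ⌊$113,383/7⌋ = $16,197 → take DB $17,830. Book value $110,553.
Year 4: DB = ⌊$110,553 × 125%/9⌋ = $15,354; SL = ⌊$95,553/6⌋ = $15,925 → take SL $15,925. Book value $94,628.
Year 5: DB = ⌊$94,628 × 125%/9⌋ = $13,142; SL = ⌊$79,628/5⌋ = $15,925 → take SL $15,925. Book value $78,703.
Year 6: DB = ⌊$78,703 × 125%/9⌋ = $10,930; SL = ⌊$63,703/4⌋ = $15,925 → take SL $15,925. Book value $62,778.
Year 7: DB = ⌊$62,778 × 125%/9⌋ = $8,719; SL = ⌊$47,778/3⌋ = $15,926 → take SL $15,926. Book value $46,852.
Year 8: DB = ⌊$46,852 × 125%/9⌋ = $6,507; SL = ⌊$31,852/2⌋ = $15,926 → take SL $15,926. Book value $30,926.

$30,926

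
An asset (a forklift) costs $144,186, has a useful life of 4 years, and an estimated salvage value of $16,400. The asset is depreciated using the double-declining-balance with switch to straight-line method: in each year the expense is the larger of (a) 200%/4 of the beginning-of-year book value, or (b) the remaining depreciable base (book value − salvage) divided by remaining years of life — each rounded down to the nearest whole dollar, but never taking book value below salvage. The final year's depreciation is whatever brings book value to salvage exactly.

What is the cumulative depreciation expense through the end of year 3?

$126,162

Depreciable base = $144,186 − $16,400 = $127,786.
Year 1: DB = ⌊$144,186 × 200%/4⌋ = $72,093; SL = ⌊$127,786/4⌋ = $31,946 → take DB $72,093. Book value $72,093.
Year 2: DB = ⌊$72,093 × 200%/4⌋ = $36,046; SL = ⌊$55,693/3⌋ = $18,564 → take DB $36,046. Book value $36,047.
Year 3: DB = ⌊$36,047 × 200%/4⌋ = $18,023; SL = ⌊$19,647/2⌋ = $9,823 → take DB $18,023. Book value $18,024.
Accumulated through year 3 = $144,186 − $18,024 = $126,162.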